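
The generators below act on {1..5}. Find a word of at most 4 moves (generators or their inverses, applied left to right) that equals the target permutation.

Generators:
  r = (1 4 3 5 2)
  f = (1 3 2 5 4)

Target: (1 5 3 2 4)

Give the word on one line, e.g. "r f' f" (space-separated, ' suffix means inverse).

r f'

  after r: (1 4 3 5 2)
  after f': (1 5 3 2 4)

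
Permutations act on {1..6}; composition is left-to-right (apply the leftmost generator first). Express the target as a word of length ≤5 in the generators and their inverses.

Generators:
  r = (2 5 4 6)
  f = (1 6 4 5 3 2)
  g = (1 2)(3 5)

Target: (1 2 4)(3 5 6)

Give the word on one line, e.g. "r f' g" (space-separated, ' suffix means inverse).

f' g r g'

  after f': (1 2 3 5 4 6)
  after g: (2 5 4 6)
  after r: (2 4)(5 6)
  after g': (1 2 4)(3 5 6)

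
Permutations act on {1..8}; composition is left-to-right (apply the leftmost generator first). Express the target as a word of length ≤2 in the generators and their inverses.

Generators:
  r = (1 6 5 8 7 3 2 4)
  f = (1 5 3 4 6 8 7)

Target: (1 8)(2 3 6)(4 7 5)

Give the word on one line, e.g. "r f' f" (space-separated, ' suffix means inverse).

f' r'

  after f': (1 7 8 6 4 3 5)
  after r': (1 8)(2 3 6)(4 7 5)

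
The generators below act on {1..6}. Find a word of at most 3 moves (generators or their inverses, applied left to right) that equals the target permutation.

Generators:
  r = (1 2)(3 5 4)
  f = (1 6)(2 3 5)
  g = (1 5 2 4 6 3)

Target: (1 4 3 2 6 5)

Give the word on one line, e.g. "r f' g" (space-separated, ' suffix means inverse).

  after f': (1 6)(2 5 3)
  after g': (1 4 2)(3 5 6)
  after f: (1 4 3 2 6 5)

f' g' f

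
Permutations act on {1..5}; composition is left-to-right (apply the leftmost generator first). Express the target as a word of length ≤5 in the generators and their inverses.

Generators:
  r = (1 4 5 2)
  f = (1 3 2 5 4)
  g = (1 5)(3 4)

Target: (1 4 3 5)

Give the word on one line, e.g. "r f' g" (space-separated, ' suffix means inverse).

f r g

  after f: (1 3 2 5 4)
  after r: (1 3)
  after g: (1 4 3 5)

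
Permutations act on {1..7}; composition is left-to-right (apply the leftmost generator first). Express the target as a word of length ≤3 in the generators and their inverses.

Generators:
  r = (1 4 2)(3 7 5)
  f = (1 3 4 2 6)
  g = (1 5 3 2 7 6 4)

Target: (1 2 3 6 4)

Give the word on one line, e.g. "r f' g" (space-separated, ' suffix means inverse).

  after f': (1 6 2 4 3)
  after f': (1 2 3 6 4)

f' f'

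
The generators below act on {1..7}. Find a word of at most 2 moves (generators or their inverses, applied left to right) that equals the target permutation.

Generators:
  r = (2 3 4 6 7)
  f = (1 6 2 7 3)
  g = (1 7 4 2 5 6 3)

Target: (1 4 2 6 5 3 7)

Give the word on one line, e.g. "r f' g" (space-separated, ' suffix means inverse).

g' r

  after g': (1 3 6 5 2 4 7)
  after r: (1 4 2 6 5 3 7)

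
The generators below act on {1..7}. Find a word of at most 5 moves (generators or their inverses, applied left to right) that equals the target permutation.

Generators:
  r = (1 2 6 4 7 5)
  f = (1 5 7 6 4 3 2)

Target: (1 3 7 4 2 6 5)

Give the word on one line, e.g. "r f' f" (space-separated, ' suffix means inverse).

  after f: (1 5 7 6 4 3 2)
  after r: (3 6 7 4)
  after f': (1 2 3 7 6 5)
  after f': (1 3 5 2 4 6)
  after r': (1 3 7 4 2 6 5)

f r f' f' r'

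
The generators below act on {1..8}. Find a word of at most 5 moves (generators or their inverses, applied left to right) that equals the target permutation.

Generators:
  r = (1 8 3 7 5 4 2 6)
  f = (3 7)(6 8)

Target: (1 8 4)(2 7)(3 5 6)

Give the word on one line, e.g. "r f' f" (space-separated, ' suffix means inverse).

  after r: (1 8 3 7 5 4 2 6)
  after f': (1 6)(2 8 7 5 4)
  after r: (2 3 7 4 6 8 5)
  after r: (1 8 4)(2 7)(3 5 6)

r f' r r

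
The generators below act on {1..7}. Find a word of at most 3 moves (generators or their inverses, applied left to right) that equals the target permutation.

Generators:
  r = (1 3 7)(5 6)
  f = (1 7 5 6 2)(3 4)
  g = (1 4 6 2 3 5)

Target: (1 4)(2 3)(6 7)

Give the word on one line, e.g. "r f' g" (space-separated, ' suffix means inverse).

f' f' g'

  after f': (1 2 6 5 7)(3 4)
  after f': (1 6 7 2 5)
  after g': (1 4)(2 3)(6 7)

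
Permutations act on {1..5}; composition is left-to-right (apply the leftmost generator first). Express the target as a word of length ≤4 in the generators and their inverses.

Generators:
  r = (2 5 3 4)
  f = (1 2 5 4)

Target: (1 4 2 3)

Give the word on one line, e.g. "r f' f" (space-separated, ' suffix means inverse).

r' r' f'

  after r': (2 4 3 5)
  after r': (2 3)(4 5)
  after f': (1 4 2 3)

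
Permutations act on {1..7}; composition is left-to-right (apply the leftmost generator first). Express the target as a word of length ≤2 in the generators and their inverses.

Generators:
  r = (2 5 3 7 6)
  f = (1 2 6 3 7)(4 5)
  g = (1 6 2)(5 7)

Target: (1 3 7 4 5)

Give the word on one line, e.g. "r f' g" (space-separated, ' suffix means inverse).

g f

  after g: (1 6 2)(5 7)
  after f: (1 3 7 4 5)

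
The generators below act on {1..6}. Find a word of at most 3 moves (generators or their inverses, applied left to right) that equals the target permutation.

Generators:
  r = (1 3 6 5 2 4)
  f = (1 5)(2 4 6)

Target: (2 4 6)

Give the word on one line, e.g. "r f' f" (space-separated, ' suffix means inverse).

f' f'

  after f': (1 5)(2 6 4)
  after f': (2 4 6)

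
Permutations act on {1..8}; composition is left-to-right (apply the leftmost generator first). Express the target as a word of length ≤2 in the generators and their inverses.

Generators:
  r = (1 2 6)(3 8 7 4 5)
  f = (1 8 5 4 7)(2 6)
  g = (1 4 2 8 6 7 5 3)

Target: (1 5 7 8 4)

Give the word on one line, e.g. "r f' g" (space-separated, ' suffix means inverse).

  after f: (1 8 5 4 7)(2 6)
  after f: (1 5 7 8 4)

f f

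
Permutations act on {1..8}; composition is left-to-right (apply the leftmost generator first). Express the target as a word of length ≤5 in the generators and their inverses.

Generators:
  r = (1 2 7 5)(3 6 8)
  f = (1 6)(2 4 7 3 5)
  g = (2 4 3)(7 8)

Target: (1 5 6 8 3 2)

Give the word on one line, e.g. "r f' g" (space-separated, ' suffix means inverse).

g' r f'

  after g': (2 3 4)(7 8)
  after r: (1 2 6 8 5)(3 4 7)
  after f': (1 5 6 8 3 2)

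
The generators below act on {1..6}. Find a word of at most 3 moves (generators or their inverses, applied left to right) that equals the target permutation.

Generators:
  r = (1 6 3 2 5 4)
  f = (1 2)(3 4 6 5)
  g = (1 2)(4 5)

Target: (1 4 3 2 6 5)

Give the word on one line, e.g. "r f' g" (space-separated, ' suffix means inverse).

  after f: (1 2)(3 4 6 5)
  after r: (1 5 2 6 4 3)
  after g': (1 4 3 2 6 5)

f r g'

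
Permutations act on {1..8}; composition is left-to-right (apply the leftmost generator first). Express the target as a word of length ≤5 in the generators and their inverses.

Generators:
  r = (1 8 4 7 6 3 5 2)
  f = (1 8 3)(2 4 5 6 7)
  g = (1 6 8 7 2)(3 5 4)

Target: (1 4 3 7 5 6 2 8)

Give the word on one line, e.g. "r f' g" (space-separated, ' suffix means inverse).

  after f': (1 3 8)(2 7 6 5 4)
  after g: (1 5 3 7 8 6 4)
  after r: (1 2)(3 6 7 4 8)
  after f: (1 4 3 7 5 6 2 8)

f' g r f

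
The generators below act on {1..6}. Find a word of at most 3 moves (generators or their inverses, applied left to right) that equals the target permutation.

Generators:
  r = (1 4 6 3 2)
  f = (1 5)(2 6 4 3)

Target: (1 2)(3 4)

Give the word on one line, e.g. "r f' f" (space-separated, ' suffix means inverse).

r f' f'

  after r: (1 4 6 3 2)
  after f': (1 6 4 2 5)
  after f': (1 2)(3 4)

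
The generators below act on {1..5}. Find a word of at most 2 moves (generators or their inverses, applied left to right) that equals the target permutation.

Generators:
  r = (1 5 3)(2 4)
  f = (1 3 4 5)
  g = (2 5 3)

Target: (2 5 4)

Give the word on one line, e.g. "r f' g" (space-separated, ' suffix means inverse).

  after r: (1 5 3)(2 4)
  after f: (2 5 4)

r f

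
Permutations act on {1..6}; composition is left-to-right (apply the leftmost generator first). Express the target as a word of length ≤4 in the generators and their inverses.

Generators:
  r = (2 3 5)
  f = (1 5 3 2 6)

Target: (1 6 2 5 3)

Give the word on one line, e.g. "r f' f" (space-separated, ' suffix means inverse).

  after r: (2 3 5)
  after f': (1 6 2 5 3)

r f'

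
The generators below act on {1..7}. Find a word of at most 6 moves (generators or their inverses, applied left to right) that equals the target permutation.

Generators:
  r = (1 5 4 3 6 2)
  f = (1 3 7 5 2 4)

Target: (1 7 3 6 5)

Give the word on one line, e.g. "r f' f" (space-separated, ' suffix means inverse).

f' r f r'

  after f': (1 4 2 5 7 3)
  after r: (1 3 5 7 6 2 4)
  after f: (1 7 6 4 3 2)
  after r': (1 7 3 6 5)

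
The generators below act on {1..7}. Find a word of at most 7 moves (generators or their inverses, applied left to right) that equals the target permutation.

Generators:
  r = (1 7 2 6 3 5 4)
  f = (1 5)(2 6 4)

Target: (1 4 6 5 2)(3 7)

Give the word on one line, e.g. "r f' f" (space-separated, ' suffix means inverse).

r' f' r' f f

  after r': (1 4 5 3 6 2 7)
  after f': (1 6 4)(2 7 5 3)
  after r': (1 2)(3 7)(5 6)
  after f: (1 6)(2 5 4)(3 7)
  after f: (1 4 6 5 2)(3 7)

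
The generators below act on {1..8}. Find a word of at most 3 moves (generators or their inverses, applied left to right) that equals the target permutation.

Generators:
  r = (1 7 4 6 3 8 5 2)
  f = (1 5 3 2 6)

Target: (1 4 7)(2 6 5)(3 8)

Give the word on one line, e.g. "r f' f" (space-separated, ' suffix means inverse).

f' r'

  after f': (1 6 2 3 5)
  after r': (1 4 7)(2 6 5)(3 8)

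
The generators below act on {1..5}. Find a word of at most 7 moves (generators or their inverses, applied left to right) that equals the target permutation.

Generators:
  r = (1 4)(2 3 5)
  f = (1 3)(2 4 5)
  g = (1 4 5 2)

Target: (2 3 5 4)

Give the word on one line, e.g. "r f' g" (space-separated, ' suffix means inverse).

  after g': (1 2 5 4)
  after g': (1 5)(2 4)
  after r: (1 2)(3 5 4)
  after f: (1 4)(2 3)
  after g': (2 3 5 4)

g' g' r f g'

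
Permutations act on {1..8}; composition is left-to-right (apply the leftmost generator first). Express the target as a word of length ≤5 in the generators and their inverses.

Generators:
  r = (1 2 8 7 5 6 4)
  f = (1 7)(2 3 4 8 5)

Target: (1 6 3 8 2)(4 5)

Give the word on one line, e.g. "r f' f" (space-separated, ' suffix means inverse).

  after r: (1 2 8 7 5 6 4)
  after f': (1 5 6 3 2 4 7 8)
  after r: (1 6 3 8 2)(4 5)

r f' r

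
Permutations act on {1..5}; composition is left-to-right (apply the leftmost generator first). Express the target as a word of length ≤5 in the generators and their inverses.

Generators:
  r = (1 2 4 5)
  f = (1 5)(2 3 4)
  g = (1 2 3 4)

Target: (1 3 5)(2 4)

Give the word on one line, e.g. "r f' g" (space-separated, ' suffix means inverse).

  after f': (1 5)(2 4 3)
  after r': (1 4 3)
  after f': (1 3 5)(2 4)

f' r' f'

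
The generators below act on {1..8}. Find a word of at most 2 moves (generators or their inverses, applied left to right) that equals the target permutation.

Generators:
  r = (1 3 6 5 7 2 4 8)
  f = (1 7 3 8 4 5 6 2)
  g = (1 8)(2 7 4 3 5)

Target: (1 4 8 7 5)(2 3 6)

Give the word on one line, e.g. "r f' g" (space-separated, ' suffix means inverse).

  after g: (1 8)(2 7 4 3 5)
  after f: (1 4 8 7 5)(2 3 6)

g f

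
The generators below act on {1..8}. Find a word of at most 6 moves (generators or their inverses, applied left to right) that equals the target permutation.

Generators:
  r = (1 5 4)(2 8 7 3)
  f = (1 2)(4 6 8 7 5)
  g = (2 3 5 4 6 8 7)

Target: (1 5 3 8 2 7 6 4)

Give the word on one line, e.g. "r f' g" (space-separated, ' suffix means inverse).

r' f' g f'

  after r': (1 4 5)(2 3 7 8)
  after f': (1 5 2 3 8)(4 7 6)
  after g: (1 4 2 5 3 7 8)
  after f': (1 5 3 8 2 7 6 4)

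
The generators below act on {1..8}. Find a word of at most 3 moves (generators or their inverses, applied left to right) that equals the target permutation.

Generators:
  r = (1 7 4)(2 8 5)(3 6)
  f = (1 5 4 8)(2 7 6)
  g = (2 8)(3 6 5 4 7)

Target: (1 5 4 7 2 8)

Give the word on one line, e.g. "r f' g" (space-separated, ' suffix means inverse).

  after f': (1 8 4 5)(2 6 7)
  after g: (1 2 5)(3 6)(7 8)
  after r': (1 5 4 7 2 8)

f' g r'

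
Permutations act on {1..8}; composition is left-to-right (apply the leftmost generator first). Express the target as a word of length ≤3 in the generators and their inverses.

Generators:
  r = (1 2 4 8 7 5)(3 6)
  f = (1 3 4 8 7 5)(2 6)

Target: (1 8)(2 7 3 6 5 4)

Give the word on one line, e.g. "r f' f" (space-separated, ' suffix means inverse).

  after r': (1 5 7 8 4 2)(3 6)
  after f': (1 7 4 6)(2 5 8 3)
  after f': (1 8)(2 7 3 6 5 4)

r' f' f'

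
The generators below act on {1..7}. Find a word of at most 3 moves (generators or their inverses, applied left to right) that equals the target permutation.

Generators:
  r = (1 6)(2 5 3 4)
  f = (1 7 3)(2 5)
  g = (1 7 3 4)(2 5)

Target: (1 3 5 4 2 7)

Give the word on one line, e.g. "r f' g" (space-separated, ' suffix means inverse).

r r f'

  after r: (1 6)(2 5 3 4)
  after r: (2 3)(4 5)
  after f': (1 3 5 4 2 7)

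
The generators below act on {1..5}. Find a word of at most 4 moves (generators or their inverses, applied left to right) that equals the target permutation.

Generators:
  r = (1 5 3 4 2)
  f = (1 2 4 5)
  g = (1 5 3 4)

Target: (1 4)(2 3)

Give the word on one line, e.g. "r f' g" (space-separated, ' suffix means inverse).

r f' r f

  after r: (1 5 3 4 2)
  after f': (1 4)(2 5 3)
  after r: (1 2 3)(4 5)
  after f: (1 4)(2 3)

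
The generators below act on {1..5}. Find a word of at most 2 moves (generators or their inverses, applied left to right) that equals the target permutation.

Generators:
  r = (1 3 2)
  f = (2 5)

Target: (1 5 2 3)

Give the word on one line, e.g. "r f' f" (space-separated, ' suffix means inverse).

r' f'

  after r': (1 2 3)
  after f': (1 5 2 3)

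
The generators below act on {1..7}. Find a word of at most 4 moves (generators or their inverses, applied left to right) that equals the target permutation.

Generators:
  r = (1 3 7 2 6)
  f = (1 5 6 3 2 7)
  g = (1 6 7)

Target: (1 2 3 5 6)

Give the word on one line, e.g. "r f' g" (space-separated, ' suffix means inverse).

  after f': (1 7 2 3 6 5)
  after r: (1 2 7 6 5 3)
  after f: (1 7 3 5 2)
  after r: (1 2 3 5 6)

f' r f r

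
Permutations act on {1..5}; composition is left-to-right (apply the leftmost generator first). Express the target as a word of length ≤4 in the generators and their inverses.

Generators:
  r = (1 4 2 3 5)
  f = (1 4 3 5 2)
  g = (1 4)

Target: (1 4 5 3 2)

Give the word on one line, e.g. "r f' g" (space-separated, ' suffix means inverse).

  after g: (1 4)
  after r': (2 4 5 3)
  after g': (1 4 5 3 2)

g r' g'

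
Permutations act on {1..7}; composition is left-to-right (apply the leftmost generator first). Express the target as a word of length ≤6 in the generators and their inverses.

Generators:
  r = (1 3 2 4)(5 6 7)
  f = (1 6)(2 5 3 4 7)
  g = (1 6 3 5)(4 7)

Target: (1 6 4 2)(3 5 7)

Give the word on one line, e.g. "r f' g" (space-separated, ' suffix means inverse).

r' f g' r g

  after r': (1 4 2 3)(5 7 6)
  after f: (1 7)(2 4 5)(3 6)
  after g': (1 4 3)(2 7 5)
  after r: (2 5 4)(6 7)
  after g: (1 6 4 2)(3 5 7)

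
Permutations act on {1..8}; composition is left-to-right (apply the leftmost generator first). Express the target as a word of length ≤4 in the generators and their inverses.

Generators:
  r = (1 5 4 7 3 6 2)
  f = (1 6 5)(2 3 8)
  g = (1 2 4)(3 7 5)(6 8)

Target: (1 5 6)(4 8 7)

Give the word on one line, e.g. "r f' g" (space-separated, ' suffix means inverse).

  after g: (1 2 4)(3 7 5)(6 8)
  after f: (1 3 7)(2 4 6)(5 8)
  after g': (1 5 6)(4 8 7)

g f g'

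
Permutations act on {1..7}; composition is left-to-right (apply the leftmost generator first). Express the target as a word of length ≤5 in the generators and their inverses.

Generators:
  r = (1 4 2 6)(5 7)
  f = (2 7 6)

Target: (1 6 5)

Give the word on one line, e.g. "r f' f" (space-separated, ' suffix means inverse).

r' f r

  after r': (1 6 2 4)(5 7)
  after f: (1 2 4)(5 6 7)
  after r: (1 6 5)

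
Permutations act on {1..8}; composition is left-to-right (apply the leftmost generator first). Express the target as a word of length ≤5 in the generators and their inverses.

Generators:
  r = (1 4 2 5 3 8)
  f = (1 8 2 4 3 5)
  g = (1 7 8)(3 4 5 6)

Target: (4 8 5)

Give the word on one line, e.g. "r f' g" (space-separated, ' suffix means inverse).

  after f': (1 5 3 4 2 8)
  after r': (1 2 3)
  after r': (1 4)(2 5)(3 8)
  after r': (4 8 5)

f' r' r' r'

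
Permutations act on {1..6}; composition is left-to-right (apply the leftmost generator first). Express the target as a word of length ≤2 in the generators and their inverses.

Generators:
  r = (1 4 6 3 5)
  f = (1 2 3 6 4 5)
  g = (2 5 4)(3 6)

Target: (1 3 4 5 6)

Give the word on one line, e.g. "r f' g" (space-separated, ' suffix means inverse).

  after r': (1 5 3 6 4)
  after r': (1 3 4 5 6)

r' r'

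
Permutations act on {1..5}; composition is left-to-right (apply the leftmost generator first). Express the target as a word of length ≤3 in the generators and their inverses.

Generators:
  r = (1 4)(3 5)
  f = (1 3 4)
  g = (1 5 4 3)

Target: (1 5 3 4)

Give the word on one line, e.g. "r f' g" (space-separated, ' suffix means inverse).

  after r: (1 4)(3 5)
  after g': (1 5 4 3)
  after f': (1 5 3 4)

r g' f'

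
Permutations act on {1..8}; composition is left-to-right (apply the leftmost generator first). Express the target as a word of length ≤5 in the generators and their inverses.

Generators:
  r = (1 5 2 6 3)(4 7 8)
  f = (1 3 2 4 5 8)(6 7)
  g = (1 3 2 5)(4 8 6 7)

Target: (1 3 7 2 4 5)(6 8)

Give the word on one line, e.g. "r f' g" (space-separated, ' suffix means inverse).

  after g: (1 3 2 5)(4 8 6 7)
  after f: (1 2 8 7 5 3 4)
  after g': (1 3 7 2 4 5)(6 8)

g f g'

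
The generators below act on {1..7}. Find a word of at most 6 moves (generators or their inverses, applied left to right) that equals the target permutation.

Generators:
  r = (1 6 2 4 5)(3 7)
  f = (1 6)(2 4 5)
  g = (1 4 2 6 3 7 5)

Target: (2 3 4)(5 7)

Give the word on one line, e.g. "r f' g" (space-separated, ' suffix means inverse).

g' f r f g

  after g': (1 5 7 3 6 2 4)
  after f: (1 2 5 7 3)(4 6)
  after r: (1 4 2)(3 6 5)
  after f: (1 5 3)(2 6)
  after g: (2 3 4)(5 7)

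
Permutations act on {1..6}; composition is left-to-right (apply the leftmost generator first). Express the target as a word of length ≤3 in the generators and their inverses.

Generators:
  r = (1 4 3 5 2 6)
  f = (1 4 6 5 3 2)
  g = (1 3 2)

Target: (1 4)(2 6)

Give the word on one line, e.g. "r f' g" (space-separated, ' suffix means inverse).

  after r': (1 6 2 5 3 4)
  after f': (1 4 2 6 3)
  after g: (1 4)(2 6)

r' f' g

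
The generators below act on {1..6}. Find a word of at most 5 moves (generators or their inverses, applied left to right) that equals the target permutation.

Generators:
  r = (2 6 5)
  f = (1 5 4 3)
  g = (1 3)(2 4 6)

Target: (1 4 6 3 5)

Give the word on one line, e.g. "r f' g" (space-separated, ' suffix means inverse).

r' r' f' r' f'

  after r': (2 5 6)
  after r': (2 6 5)
  after f': (1 3 4 5 2 6)
  after r': (1 3 4 6)
  after f': (1 4 6 3 5)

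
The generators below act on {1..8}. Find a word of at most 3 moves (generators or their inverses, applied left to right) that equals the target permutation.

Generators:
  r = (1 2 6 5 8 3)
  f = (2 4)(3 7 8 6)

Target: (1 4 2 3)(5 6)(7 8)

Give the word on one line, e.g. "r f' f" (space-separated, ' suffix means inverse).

r f

  after r: (1 2 6 5 8 3)
  after f: (1 4 2 3)(5 6)(7 8)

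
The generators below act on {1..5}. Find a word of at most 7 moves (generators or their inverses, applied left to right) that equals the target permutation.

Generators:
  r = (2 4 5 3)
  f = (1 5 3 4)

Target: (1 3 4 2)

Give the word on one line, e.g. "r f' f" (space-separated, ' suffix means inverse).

  after r: (2 4 5 3)
  after f': (1 4)(2 3)
  after r': (1 2 5 4)
  after f': (1 2)(3 5)
  after r': (1 3 4 2)

r f' r' f' r'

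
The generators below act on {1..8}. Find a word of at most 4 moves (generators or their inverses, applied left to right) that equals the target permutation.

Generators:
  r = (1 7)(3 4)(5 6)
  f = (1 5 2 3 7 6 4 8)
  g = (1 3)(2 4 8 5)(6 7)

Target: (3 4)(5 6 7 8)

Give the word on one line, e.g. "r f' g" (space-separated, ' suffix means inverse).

f r' g' r

  after f: (1 5 2 3 7 6 4 8)
  after r': (1 6 3)(2 4 8 7 5)
  after g': (1 7 8 6)
  after r: (3 4)(5 6 7 8)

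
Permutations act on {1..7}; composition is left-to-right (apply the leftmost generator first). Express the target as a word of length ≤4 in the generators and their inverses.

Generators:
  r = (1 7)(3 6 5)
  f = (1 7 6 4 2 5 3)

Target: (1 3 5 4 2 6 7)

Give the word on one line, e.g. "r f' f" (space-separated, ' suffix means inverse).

  after r': (1 7)(3 5 6)
  after f: (1 6)(2 5 4)
  after r': (1 3 5 4 2 6 7)

r' f r'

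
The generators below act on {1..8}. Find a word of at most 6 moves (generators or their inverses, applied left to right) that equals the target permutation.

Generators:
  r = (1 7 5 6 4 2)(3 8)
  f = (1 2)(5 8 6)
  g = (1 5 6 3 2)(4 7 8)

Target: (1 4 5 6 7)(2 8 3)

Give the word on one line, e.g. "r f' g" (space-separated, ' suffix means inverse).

  after f: (1 2)(5 8 6)
  after r: (2 7 5 3 8 4)
  after g': (1 2 4 3 7)(5 6)
  after r': (1 4 8 3)(2 6 7)
  after f': (1 4 5 6 7)(2 8 3)

f r g' r' f'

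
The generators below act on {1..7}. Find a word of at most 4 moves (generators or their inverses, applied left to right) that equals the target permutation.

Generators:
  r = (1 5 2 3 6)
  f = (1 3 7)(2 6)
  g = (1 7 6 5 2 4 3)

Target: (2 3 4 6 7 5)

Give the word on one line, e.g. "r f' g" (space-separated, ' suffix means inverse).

  after r': (1 6 3 2 5)
  after g: (1 5 7 6)(3 4)
  after f': (1 5 3 4)(2 6 7)
  after r': (2 3 4 6 7 5)

r' g f' r'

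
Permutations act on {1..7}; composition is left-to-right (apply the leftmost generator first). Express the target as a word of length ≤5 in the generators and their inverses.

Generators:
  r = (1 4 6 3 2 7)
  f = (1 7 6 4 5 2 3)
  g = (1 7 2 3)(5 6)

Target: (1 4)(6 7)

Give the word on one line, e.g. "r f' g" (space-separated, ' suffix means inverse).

  after f: (1 7 6 4 5 2 3)
  after f: (1 6 5 3 7 4 2)
  after g': (1 5 2 3)(4 7)
  after f': (1 4)(6 7)

f f g' f'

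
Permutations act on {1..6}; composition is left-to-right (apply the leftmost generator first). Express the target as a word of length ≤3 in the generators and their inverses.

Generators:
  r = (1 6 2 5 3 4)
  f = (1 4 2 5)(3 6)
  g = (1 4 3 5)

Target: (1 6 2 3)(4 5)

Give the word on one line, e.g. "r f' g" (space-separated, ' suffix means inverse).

  after r: (1 6 2 5 3 4)
  after g': (1 6 2 3)(4 5)

r g'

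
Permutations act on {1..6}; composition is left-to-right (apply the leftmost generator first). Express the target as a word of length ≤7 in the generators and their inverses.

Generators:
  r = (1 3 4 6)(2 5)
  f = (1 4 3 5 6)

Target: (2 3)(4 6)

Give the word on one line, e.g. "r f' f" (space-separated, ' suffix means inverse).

  after r: (1 3 4 6)(2 5)
  after f': (1 4 5 2 3)
  after f': (2 4 3 6 5)
  after f': (1 6 3 5 2)
  after r: (2 3)(4 6)

r f' f' f' r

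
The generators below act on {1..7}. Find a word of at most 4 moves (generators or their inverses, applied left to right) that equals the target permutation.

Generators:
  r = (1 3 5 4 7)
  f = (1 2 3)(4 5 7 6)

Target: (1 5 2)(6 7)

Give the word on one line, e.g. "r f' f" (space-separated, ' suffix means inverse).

r' f'

  after r': (1 7 4 5 3)
  after f': (1 5 2)(6 7)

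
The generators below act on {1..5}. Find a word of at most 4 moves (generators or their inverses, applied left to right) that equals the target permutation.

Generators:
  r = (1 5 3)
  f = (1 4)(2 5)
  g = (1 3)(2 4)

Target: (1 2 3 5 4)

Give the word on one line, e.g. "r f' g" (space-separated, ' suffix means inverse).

  after f': (1 4)(2 5)
  after g': (1 2 5 4 3)
  after r: (1 2 3 5 4)

f' g' r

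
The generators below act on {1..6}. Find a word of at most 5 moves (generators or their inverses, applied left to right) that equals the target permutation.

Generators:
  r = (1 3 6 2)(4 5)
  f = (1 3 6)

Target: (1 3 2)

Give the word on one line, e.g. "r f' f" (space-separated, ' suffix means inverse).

r r f'

  after r: (1 3 6 2)(4 5)
  after r: (1 6)(2 3)
  after f': (1 3 2)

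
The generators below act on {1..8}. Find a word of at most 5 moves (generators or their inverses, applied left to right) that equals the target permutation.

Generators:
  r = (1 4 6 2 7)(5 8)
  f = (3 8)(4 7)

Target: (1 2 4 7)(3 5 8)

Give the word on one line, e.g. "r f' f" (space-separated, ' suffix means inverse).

r r f' r

  after r: (1 4 6 2 7)(5 8)
  after r: (1 6 7 4 2)
  after f': (1 6 4 2)(3 8)
  after r: (1 2 4 7)(3 5 8)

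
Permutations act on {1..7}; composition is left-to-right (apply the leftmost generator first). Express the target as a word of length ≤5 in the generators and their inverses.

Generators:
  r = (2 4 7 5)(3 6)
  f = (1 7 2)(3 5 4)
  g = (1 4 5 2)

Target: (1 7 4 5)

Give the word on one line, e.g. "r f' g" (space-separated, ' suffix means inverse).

r g g r' g

  after r: (2 4 7 5)(3 6)
  after g: (1 4 7 2 5)(3 6)
  after g: (1 5 4 7)(3 6)
  after r': (1 7)(2 5)
  after g: (1 7 4 5)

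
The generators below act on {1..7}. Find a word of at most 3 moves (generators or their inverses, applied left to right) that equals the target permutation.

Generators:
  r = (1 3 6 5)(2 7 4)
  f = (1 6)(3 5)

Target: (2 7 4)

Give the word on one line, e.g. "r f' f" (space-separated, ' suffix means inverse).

f' r' r'

  after f': (1 6)(3 5)
  after r': (1 3 6 5)(2 4 7)
  after r': (2 7 4)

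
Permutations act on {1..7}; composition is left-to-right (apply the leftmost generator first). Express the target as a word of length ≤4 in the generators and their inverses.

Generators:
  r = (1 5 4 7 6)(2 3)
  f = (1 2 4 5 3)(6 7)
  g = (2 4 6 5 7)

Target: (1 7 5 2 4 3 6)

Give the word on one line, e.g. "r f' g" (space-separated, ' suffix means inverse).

g r g' f'

  after g: (2 4 6 5 7)
  after r: (1 5 6 4)(2 7 3)
  after g': (1 6 2 5 4)(3 7)
  after f': (1 7 5 2 4 3 6)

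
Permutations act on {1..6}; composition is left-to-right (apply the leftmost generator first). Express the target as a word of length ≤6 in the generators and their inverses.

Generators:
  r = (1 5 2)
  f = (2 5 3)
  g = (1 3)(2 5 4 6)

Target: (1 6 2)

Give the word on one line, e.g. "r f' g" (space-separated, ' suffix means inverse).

r' g f' g' r'

  after r': (1 2 5)
  after g: (1 5 3)(2 4 6)
  after f': (1 2 4 6 3)
  after g': (1 6)(2 5)
  after r': (1 6 2)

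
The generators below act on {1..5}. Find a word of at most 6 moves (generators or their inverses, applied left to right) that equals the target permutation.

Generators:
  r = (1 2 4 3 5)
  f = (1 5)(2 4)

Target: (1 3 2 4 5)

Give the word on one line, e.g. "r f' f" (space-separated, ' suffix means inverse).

  after f': (1 5)(2 4)
  after r': (1 3 4)
  after f': (1 3 2 4 5)
  after f': (1 3 4)
  after f': (1 3 2 4 5)

f' r' f' f' f'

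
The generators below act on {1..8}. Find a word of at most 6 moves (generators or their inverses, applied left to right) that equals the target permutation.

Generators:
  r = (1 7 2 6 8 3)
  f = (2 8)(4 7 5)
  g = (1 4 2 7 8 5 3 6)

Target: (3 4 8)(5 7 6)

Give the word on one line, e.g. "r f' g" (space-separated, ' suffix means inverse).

  after r: (1 7 2 6 8 3)
  after g: (1 8 6 5 3 4 2)
  after r: (1 3 4 6 5)(2 7)
  after r: (3 4 8)(5 7 6)

r g r r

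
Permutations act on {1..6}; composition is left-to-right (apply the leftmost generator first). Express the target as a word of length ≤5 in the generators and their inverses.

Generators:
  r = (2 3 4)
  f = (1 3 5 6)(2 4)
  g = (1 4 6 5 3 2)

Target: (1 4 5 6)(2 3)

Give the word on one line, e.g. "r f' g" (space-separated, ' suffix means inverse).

  after r': (2 4 3)
  after f: (1 3 4 5 6)
  after r': (1 2 4 5 6)
  after r': (1 4 5 6)(2 3)

r' f r' r'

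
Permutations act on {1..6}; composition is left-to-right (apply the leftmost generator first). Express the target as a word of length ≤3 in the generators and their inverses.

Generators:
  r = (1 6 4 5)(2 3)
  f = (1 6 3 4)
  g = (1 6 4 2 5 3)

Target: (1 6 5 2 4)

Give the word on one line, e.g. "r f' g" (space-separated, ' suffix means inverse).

f g r'

  after f: (1 6 3 4)
  after g: (1 4 6)(2 5 3)
  after r': (1 6 5 2 4)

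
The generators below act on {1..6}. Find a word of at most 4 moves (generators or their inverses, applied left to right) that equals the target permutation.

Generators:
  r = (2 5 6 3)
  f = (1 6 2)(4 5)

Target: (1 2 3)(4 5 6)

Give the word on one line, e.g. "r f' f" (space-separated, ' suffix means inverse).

  after r': (2 3 6 5)
  after f': (1 2 3)(4 5 6)

r' f'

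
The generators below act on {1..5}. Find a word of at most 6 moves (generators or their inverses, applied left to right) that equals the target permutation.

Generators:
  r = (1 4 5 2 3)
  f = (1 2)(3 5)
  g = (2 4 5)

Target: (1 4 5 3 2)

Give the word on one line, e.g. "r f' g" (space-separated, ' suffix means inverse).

  after r': (1 3 2 5 4)
  after g: (1 3 4)
  after r: (2 3 5)
  after r: (1 4 5 3 2)

r' g r r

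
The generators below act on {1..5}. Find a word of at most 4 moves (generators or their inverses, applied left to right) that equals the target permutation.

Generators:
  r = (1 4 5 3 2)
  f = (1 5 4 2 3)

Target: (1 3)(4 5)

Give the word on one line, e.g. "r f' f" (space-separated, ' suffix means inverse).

f' f' r f'

  after f': (1 3 2 4 5)
  after f': (1 2 5 3 4)
  after r: (2 3 5)
  after f': (1 3)(4 5)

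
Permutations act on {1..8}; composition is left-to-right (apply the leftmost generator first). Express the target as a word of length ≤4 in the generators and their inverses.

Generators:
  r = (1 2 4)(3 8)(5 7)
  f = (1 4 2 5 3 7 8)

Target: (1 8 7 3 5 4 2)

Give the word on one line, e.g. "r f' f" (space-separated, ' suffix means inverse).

f' r' r'

  after f': (1 8 7 3 5 2 4)
  after r': (1 3 7 8 5)
  after r': (1 8 7 3 5 4 2)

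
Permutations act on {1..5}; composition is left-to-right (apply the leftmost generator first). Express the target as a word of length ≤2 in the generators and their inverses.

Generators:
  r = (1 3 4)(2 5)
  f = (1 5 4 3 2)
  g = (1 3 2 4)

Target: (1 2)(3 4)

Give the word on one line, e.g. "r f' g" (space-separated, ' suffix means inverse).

g' g'

  after g': (1 4 2 3)
  after g': (1 2)(3 4)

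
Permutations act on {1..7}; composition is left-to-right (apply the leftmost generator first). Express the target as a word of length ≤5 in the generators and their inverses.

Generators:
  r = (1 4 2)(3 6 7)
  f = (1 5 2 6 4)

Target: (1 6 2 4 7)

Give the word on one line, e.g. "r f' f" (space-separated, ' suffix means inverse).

  after r': (1 2 4)(3 7 6)
  after f': (1 5)(2 6 3 7)
  after f': (3 7 5 4 6)
  after r: (1 4 7 5 2)
  after f': (1 6 2 4 7)

r' f' f' r f'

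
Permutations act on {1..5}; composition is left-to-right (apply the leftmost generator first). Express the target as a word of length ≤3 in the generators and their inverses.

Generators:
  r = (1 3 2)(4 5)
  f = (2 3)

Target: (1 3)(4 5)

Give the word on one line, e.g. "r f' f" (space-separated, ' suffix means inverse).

f' r

  after f': (2 3)
  after r: (1 3)(4 5)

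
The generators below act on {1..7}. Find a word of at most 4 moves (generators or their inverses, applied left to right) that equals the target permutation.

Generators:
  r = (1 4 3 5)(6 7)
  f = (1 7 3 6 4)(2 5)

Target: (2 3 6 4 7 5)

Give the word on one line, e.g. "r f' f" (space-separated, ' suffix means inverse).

f' r'

  after f': (1 4 6 3 7)(2 5)
  after r': (2 3 6 4 7 5)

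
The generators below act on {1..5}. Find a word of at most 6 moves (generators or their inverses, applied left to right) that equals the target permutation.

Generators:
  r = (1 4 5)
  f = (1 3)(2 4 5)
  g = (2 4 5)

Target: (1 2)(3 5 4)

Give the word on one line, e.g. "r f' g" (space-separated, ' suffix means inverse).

  after r: (1 4 5)
  after r: (1 5 4)
  after f': (1 4 3)(2 5)
  after r: (1 5 2)(3 4)
  after g: (1 2)(3 5 4)

r r f' r g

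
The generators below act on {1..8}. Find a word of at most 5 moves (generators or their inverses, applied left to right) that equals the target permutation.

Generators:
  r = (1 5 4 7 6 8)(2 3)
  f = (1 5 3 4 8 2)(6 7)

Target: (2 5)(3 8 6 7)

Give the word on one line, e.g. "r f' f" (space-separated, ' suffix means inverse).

f' r r f' r

  after f': (1 2 8 4 3 5)(6 7)
  after r: (1 3 4 2)(7 8)
  after r: (1 2 5 4 3 7)(6 8)
  after f': (1 8 7 2)(3 6 4 5)
  after r: (2 5)(3 8 6 7)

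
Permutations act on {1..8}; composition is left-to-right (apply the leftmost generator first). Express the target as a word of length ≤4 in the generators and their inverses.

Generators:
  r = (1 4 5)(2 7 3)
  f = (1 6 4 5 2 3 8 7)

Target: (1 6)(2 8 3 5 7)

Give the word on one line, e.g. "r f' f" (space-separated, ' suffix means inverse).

r f'

  after r: (1 4 5)(2 7 3)
  after f': (1 6)(2 8 3 5 7)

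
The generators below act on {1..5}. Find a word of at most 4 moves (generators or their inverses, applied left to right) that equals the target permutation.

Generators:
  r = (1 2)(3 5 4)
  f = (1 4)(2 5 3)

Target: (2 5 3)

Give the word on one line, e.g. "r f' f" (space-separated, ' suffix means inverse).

  after f': (1 4)(2 3 5)
  after f': (2 5 3)

f' f'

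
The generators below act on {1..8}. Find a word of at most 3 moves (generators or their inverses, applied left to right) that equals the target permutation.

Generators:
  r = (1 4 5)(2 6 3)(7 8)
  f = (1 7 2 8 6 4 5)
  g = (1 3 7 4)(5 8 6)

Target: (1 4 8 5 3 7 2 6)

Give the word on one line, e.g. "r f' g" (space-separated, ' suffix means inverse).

  after f: (1 7 2 8 6 4 5)
  after g: (1 4 8 5 3 7 2 6)

f g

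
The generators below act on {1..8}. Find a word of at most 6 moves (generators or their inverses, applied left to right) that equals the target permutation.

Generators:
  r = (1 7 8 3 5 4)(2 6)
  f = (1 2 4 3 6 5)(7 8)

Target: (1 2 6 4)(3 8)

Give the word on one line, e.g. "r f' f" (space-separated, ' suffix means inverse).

r' r' f r' f'

  after r': (1 4 5 3 8 7)(2 6)
  after r': (1 5 8)(3 7 4)
  after f: (2 4 6 5 7 3 8)
  after r': (1 4 2 5)(3 7 8 6)
  after f': (1 2 6 4)(3 8)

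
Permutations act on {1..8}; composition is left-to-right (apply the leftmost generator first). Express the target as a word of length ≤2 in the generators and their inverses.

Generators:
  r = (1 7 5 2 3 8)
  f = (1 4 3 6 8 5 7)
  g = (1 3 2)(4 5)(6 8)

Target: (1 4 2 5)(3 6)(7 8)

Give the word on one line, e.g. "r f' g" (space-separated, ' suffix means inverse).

f r'

  after f: (1 4 3 6 8 5 7)
  after r': (1 4 2 5)(3 6)(7 8)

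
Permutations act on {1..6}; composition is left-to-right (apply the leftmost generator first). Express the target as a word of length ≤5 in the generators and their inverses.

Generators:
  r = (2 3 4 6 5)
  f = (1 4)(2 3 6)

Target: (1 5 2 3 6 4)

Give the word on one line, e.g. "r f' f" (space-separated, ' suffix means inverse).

f r f' f' r'

  after f: (1 4)(2 3 6)
  after r: (1 6 3 5 2 4)
  after f': (1 3 5 6 2)
  after f': (1 2 4)(3 5)
  after r': (1 5 2 3 6 4)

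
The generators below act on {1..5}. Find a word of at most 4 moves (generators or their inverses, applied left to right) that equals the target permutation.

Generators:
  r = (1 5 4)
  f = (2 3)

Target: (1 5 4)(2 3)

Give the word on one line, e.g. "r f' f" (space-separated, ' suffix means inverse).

r f' f' f'

  after r: (1 5 4)
  after f': (1 5 4)(2 3)
  after f': (1 5 4)
  after f': (1 5 4)(2 3)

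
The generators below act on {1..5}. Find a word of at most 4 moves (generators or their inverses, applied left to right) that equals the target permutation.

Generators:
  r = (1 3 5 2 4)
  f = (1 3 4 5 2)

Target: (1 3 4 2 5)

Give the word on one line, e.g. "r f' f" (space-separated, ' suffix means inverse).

  after r: (1 3 5 2 4)
  after f: (1 4 3 2 5)
  after f: (1 5 3)
  after r': (1 3 4 2 5)

r f f r'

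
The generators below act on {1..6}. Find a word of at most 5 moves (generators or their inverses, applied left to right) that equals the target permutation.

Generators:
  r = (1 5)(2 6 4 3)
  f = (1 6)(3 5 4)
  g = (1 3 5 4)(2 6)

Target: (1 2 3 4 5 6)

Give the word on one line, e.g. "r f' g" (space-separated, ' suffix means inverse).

f' g' g' r'

  after f': (1 6)(3 4 5)
  after g': (1 2 6 4 3 5)
  after g': (1 6 5 4)
  after r': (1 2 3 4 5 6)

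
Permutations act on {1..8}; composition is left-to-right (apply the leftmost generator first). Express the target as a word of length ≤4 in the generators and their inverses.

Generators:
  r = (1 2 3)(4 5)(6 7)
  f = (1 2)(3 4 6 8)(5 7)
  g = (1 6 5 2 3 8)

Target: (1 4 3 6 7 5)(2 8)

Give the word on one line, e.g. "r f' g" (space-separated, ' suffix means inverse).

g f'

  after g: (1 6 5 2 3 8)
  after f': (1 4 3 6 7 5)(2 8)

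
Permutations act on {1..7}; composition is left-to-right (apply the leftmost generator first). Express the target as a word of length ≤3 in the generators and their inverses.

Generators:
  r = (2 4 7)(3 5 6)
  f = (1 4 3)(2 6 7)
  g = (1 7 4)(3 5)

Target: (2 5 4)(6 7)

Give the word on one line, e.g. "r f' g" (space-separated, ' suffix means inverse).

r f g

  after r: (2 4 7)(3 5 6)
  after f: (1 4 2 3 5 7 6)
  after g: (2 5 4)(6 7)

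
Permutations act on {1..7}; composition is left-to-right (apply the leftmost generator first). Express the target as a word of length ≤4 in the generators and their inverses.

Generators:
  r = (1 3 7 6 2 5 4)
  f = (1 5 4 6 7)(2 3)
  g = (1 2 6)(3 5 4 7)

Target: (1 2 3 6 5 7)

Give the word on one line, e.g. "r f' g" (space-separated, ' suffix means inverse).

  after g': (1 6 2)(3 7 4 5)
  after r: (1 2 3 6 5 7)

g' r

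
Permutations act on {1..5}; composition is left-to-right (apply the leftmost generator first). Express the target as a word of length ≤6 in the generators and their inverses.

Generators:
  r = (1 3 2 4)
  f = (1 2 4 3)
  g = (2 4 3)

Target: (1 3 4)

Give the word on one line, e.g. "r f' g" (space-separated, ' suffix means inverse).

  after g: (2 4 3)
  after g: (2 3 4)
  after r: (1 3)
  after r: (1 2 4)
  after g': (1 3 4)

g g r r g'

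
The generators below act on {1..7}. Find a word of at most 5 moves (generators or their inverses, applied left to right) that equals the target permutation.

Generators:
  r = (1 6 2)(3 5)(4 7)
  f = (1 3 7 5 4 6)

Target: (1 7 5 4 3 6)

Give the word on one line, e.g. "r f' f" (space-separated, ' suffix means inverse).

r' r' f' r

  after r': (1 2 6)(3 5)(4 7)
  after r': (1 6 2)
  after f': (1 4 5 7 3)(2 6)
  after r: (1 7 5 4 3 6)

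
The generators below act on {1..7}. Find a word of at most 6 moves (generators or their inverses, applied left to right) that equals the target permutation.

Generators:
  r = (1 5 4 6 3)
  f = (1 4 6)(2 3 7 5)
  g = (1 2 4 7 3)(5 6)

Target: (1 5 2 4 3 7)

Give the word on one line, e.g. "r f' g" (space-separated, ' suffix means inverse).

  after g: (1 2 4 7 3)(5 6)
  after f: (1 3 4 5)(2 6)
  after g: (2 5)(3 7)(4 6)
  after r: (1 5 2 4 3 7)

g f g r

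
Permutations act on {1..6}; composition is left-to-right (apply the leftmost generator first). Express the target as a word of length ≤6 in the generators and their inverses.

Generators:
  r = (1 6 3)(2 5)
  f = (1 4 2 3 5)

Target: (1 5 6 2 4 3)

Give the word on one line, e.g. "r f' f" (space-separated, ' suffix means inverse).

  after r: (1 6 3)(2 5)
  after r: (1 3 6)
  after f': (1 2 4)(3 6 5)
  after r': (1 5 6 2 4 3)

r r f' r'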